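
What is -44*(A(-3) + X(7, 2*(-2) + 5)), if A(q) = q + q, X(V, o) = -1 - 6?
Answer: 572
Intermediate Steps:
X(V, o) = -7
A(q) = 2*q
-44*(A(-3) + X(7, 2*(-2) + 5)) = -44*(2*(-3) - 7) = -44*(-6 - 7) = -44*(-13) = 572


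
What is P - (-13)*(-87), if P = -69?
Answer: -1200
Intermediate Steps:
P - (-13)*(-87) = -69 - (-13)*(-87) = -69 - 13*87 = -69 - 1131 = -1200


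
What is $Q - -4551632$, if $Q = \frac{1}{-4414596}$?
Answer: $\frac{20093616420671}{4414596} \approx 4.5516 \cdot 10^{6}$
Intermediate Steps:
$Q = - \frac{1}{4414596} \approx -2.2652 \cdot 10^{-7}$
$Q - -4551632 = - \frac{1}{4414596} - -4551632 = - \frac{1}{4414596} + 4551632 = \frac{20093616420671}{4414596}$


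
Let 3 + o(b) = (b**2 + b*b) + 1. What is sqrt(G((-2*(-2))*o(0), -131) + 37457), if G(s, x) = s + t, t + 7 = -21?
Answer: sqrt(37421) ≈ 193.45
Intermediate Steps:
t = -28 (t = -7 - 21 = -28)
o(b) = -2 + 2*b**2 (o(b) = -3 + ((b**2 + b*b) + 1) = -3 + ((b**2 + b**2) + 1) = -3 + (2*b**2 + 1) = -3 + (1 + 2*b**2) = -2 + 2*b**2)
G(s, x) = -28 + s (G(s, x) = s - 28 = -28 + s)
sqrt(G((-2*(-2))*o(0), -131) + 37457) = sqrt((-28 + (-2*(-2))*(-2 + 2*0**2)) + 37457) = sqrt((-28 + 4*(-2 + 2*0)) + 37457) = sqrt((-28 + 4*(-2 + 0)) + 37457) = sqrt((-28 + 4*(-2)) + 37457) = sqrt((-28 - 8) + 37457) = sqrt(-36 + 37457) = sqrt(37421)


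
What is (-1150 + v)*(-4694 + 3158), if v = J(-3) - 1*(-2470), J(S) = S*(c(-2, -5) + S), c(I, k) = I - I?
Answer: -2041344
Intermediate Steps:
c(I, k) = 0
J(S) = S² (J(S) = S*(0 + S) = S*S = S²)
v = 2479 (v = (-3)² - 1*(-2470) = 9 + 2470 = 2479)
(-1150 + v)*(-4694 + 3158) = (-1150 + 2479)*(-4694 + 3158) = 1329*(-1536) = -2041344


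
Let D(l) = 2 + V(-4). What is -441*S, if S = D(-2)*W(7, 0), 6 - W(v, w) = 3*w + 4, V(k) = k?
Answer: 1764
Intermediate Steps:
W(v, w) = 2 - 3*w (W(v, w) = 6 - (3*w + 4) = 6 - (4 + 3*w) = 6 + (-4 - 3*w) = 2 - 3*w)
D(l) = -2 (D(l) = 2 - 4 = -2)
S = -4 (S = -2*(2 - 3*0) = -2*(2 + 0) = -2*2 = -4)
-441*S = -441*(-4) = 1764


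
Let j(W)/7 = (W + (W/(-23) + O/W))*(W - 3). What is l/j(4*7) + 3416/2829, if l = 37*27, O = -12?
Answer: 427354133/300086175 ≈ 1.4241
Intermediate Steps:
j(W) = 7*(-3 + W)*(-12/W + 22*W/23) (j(W) = 7*((W + (W/(-23) - 12/W))*(W - 3)) = 7*((W + (W*(-1/23) - 12/W))*(-3 + W)) = 7*((W + (-W/23 - 12/W))*(-3 + W)) = 7*((W + (-12/W - W/23))*(-3 + W)) = 7*((-12/W + 22*W/23)*(-3 + W)) = 7*((-3 + W)*(-12/W + 22*W/23)) = 7*(-3 + W)*(-12/W + 22*W/23))
l = 999
l/j(4*7) + 3416/2829 = 999/(-84 + 252/((4*7)) - 1848*7/23 + 154*(4*7)**2/23) + 3416/2829 = 999/(-84 + 252/28 - 462/23*28 + (154/23)*28**2) + 3416*(1/2829) = 999/(-84 + 252*(1/28) - 12936/23 + (154/23)*784) + 3416/2829 = 999/(-84 + 9 - 12936/23 + 120736/23) + 3416/2829 = 999/(106075/23) + 3416/2829 = 999*(23/106075) + 3416/2829 = 22977/106075 + 3416/2829 = 427354133/300086175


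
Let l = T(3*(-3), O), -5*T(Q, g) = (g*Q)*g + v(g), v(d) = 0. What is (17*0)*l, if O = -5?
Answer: 0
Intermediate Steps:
T(Q, g) = -Q*g²/5 (T(Q, g) = -((g*Q)*g + 0)/5 = -((Q*g)*g + 0)/5 = -(Q*g² + 0)/5 = -Q*g²/5)
l = 45 (l = -⅕*3*(-3)*(-5)² = -⅕*(-9)*25 = 45)
(17*0)*l = (17*0)*45 = 0*45 = 0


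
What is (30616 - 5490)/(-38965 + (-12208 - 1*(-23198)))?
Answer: -25126/27975 ≈ -0.89816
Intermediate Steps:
(30616 - 5490)/(-38965 + (-12208 - 1*(-23198))) = 25126/(-38965 + (-12208 + 23198)) = 25126/(-38965 + 10990) = 25126/(-27975) = 25126*(-1/27975) = -25126/27975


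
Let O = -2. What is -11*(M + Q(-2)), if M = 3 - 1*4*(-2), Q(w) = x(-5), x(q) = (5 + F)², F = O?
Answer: -220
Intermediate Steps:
F = -2
x(q) = 9 (x(q) = (5 - 2)² = 3² = 9)
Q(w) = 9
M = 11 (M = 3 - 4*(-2) = 3 + 8 = 11)
-11*(M + Q(-2)) = -11*(11 + 9) = -11*20 = -220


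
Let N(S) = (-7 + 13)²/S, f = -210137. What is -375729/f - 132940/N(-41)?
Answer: 286343412556/1891233 ≈ 1.5141e+5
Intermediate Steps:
N(S) = 36/S (N(S) = 6²/S = 36/S)
-375729/f - 132940/N(-41) = -375729/(-210137) - 132940/(36/(-41)) = -375729*(-1/210137) - 132940/(36*(-1/41)) = 375729/210137 - 132940/(-36/41) = 375729/210137 - 132940*(-41/36) = 375729/210137 + 1362635/9 = 286343412556/1891233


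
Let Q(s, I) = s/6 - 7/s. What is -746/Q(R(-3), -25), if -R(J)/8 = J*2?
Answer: -35808/377 ≈ -94.981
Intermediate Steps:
R(J) = -16*J (R(J) = -8*J*2 = -16*J)
Q(s, I) = -7/s + s/6 (Q(s, I) = s*(⅙) - 7/s = s/6 - 7/s = -7/s + s/6)
-746/Q(R(-3), -25) = -746/(-7/((-16*(-3))) + (-16*(-3))/6) = -746/(-7/48 + (⅙)*48) = -746/(-7*1/48 + 8) = -746/(-7/48 + 8) = -746/377/48 = -746*48/377 = -35808/377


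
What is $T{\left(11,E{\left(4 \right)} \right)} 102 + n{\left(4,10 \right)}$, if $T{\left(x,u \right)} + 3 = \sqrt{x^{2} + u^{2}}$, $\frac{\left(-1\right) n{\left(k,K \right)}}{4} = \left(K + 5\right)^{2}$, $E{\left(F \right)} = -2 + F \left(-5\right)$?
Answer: $-1206 + 1122 \sqrt{5} \approx 1302.9$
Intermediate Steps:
$E{\left(F \right)} = -2 - 5 F$
$n{\left(k,K \right)} = - 4 \left(5 + K\right)^{2}$ ($n{\left(k,K \right)} = - 4 \left(K + 5\right)^{2} = - 4 \left(5 + K\right)^{2}$)
$T{\left(x,u \right)} = -3 + \sqrt{u^{2} + x^{2}}$ ($T{\left(x,u \right)} = -3 + \sqrt{x^{2} + u^{2}} = -3 + \sqrt{u^{2} + x^{2}}$)
$T{\left(11,E{\left(4 \right)} \right)} 102 + n{\left(4,10 \right)} = \left(-3 + \sqrt{\left(-2 - 20\right)^{2} + 11^{2}}\right) 102 - 4 \left(5 + 10\right)^{2} = \left(-3 + \sqrt{\left(-2 - 20\right)^{2} + 121}\right) 102 - 4 \cdot 15^{2} = \left(-3 + \sqrt{\left(-22\right)^{2} + 121}\right) 102 - 900 = \left(-3 + \sqrt{484 + 121}\right) 102 - 900 = \left(-3 + \sqrt{605}\right) 102 - 900 = \left(-3 + 11 \sqrt{5}\right) 102 - 900 = \left(-306 + 1122 \sqrt{5}\right) - 900 = -1206 + 1122 \sqrt{5}$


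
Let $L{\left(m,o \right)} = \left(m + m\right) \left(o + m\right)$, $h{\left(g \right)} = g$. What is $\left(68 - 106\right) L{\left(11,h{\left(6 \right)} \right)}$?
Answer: $-14212$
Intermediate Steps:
$L{\left(m,o \right)} = 2 m \left(m + o\right)$
$\left(68 - 106\right) L{\left(11,h{\left(6 \right)} \right)} = \left(68 - 106\right) 2 \cdot 11 \left(11 + 6\right) = - 38 \cdot 2 \cdot 11 \cdot 17 = \left(-38\right) 374 = -14212$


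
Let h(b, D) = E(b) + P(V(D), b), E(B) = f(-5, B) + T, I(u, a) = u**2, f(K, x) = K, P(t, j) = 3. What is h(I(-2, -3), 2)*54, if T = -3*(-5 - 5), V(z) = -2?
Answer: 1512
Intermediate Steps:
T = 30 (T = -3*(-10) = 30)
E(B) = 25 (E(B) = -5 + 30 = 25)
h(b, D) = 28 (h(b, D) = 25 + 3 = 28)
h(I(-2, -3), 2)*54 = 28*54 = 1512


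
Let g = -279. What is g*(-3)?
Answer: 837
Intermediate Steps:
g*(-3) = -279*(-3) = 837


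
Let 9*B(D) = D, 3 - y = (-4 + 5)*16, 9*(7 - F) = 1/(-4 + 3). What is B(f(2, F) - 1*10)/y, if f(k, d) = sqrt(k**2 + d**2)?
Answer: 10/117 - 2*sqrt(1105)/1053 ≈ 0.022333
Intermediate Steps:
F = 64/9 (F = 7 - 1/(9*(-4 + 3)) = 7 - 1/9/(-1) = 7 - 1/9*(-1) = 7 + 1/9 = 64/9 ≈ 7.1111)
f(k, d) = sqrt(d**2 + k**2)
y = -13 (y = 3 - (-4 + 5)*16 = 3 - 16 = -13)
B(D) = D/9
B(f(2, F) - 1*10)/y = ((sqrt((64/9)**2 + 2**2) - 1*10)/9)/(-13) = ((sqrt(4096/81 + 4) - 10)/9)*(-1/13) = ((sqrt(4420/81) - 10)/9)*(-1/13) = ((2*sqrt(1105)/9 - 10)/9)*(-1/13) = ((-10 + 2*sqrt(1105)/9)/9)*(-1/13) = (-10/9 + 2*sqrt(1105)/81)*(-1/13) = 10/117 - 2*sqrt(1105)/1053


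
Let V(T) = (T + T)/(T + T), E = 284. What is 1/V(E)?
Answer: 1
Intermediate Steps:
V(T) = 1 (V(T) = (2*T)/((2*T)) = (2*T)*(1/(2*T)) = 1)
1/V(E) = 1/1 = 1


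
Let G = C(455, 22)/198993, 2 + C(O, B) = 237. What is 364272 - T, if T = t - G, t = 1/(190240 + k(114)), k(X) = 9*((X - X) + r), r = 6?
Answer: 13793951230720321/37867173942 ≈ 3.6427e+5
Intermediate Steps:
k(X) = 54 (k(X) = 9*((X - X) + 6) = 9*(0 + 6) = 9*6 = 54)
C(O, B) = 235 (C(O, B) = -2 + 237 = 235)
t = 1/190294 (t = 1/(190240 + 54) = 1/190294 ≈ 5.2550e-6)
G = 235/198993 ≈ 0.0011809
T = -44520097/37867173942 (T = 1/190294 - 1*235/198993 = 1/190294 - 235/198993 = -44520097/37867173942 ≈ -0.0011757)
364272 - T = 364272 - 1*(-44520097/37867173942) = 364272 + 44520097/37867173942 = 13793951230720321/37867173942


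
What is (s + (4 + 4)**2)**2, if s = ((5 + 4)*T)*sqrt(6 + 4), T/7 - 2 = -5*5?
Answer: 21000106 - 185472*sqrt(10) ≈ 2.0414e+7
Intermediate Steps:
T = -161 (T = 14 + 7*(-5*5) = 14 + 7*(-25) = 14 - 175 = -161)
s = -1449*sqrt(10) (s = ((5 + 4)*(-161))*sqrt(6 + 4) = (9*(-161))*sqrt(10) = -1449*sqrt(10) ≈ -4582.1)
(s + (4 + 4)**2)**2 = (-1449*sqrt(10) + (4 + 4)**2)**2 = (-1449*sqrt(10) + 8**2)**2 = (-1449*sqrt(10) + 64)**2 = (64 - 1449*sqrt(10))**2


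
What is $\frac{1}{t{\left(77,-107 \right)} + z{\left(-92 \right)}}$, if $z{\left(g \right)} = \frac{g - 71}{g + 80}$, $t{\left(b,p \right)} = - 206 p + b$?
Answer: $\frac{12}{265591} \approx 4.5182 \cdot 10^{-5}$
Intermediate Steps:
$t{\left(b,p \right)} = b - 206 p$
$z{\left(g \right)} = \frac{-71 + g}{80 + g}$
$\frac{1}{t{\left(77,-107 \right)} + z{\left(-92 \right)}} = \frac{1}{\left(77 - -22042\right) + \frac{-71 - 92}{80 - 92}} = \frac{1}{\left(77 + 22042\right) + \frac{1}{-12} \left(-163\right)} = \frac{1}{22119 - - \frac{163}{12}} = \frac{1}{22119 + \frac{163}{12}} = \frac{1}{\frac{265591}{12}} = \frac{12}{265591}$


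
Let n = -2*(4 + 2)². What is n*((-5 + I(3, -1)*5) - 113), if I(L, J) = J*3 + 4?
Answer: 8136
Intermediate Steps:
I(L, J) = 4 + 3*J (I(L, J) = 3*J + 4 = 4 + 3*J)
n = -72 (n = -2*6² = -2*36 = -72)
n*((-5 + I(3, -1)*5) - 113) = -72*((-5 + (4 + 3*(-1))*5) - 113) = -72*((-5 + (4 - 3)*5) - 113) = -72*((-5 + 1*5) - 113) = -72*((-5 + 5) - 113) = -72*(0 - 113) = -72*(-113) = 8136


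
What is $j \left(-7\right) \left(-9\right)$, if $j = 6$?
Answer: $378$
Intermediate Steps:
$j \left(-7\right) \left(-9\right) = 6 \left(-7\right) \left(-9\right) = \left(-42\right) \left(-9\right) = 378$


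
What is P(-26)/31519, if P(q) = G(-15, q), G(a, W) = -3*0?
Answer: 0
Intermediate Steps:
G(a, W) = 0
P(q) = 0
P(-26)/31519 = 0/31519 = 0*(1/31519) = 0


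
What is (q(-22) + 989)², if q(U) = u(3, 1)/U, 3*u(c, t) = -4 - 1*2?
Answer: 118374400/121 ≈ 9.7830e+5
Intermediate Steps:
u(c, t) = -2 (u(c, t) = (-4 - 1*2)/3 = (-4 - 2)/3 = (⅓)*(-6) = -2)
q(U) = -2/U
(q(-22) + 989)² = (-2/(-22) + 989)² = (-2*(-1/22) + 989)² = (1/11 + 989)² = (10880/11)² = 118374400/121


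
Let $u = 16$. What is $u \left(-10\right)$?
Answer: $-160$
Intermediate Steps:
$u \left(-10\right) = 16 \left(-10\right) = -160$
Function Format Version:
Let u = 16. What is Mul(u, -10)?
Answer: -160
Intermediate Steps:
Mul(u, -10) = Mul(16, -10) = -160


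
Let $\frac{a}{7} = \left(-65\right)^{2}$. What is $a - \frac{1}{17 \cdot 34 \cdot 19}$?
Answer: $\frac{324792649}{10982} \approx 29575.0$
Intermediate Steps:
$a = 29575$ ($a = 7 \left(-65\right)^{2} = 7 \cdot 4225 = 29575$)
$a - \frac{1}{17 \cdot 34 \cdot 19} = 29575 - \frac{1}{17 \cdot 34 \cdot 19} = 29575 - \frac{1}{578 \cdot 19} = 29575 - \frac{1}{10982} = \frac{324792649}{10982}$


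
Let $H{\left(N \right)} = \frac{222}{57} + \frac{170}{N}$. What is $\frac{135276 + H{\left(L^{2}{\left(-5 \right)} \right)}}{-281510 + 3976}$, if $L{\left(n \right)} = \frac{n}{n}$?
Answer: $- \frac{1286774}{2636573} \approx -0.48805$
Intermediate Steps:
$L{\left(n \right)} = 1$
$H{\left(N \right)} = \frac{74}{19} + \frac{170}{N}$ ($H{\left(N \right)} = 222 \cdot \frac{1}{57} + \frac{170}{N} = \frac{74}{19} + \frac{170}{N}$)
$\frac{135276 + H{\left(L^{2}{\left(-5 \right)} \right)}}{-281510 + 3976} = \frac{135276 + \left(\frac{74}{19} + \frac{170}{1^{2}}\right)}{-281510 + 3976} = \frac{135276 + \left(\frac{74}{19} + \frac{170}{1}\right)}{-277534} = \left(135276 + \left(\frac{74}{19} + 170 \cdot 1\right)\right) \left(- \frac{1}{277534}\right) = \left(135276 + \left(\frac{74}{19} + 170\right)\right) \left(- \frac{1}{277534}\right) = \left(135276 + \frac{3304}{19}\right) \left(- \frac{1}{277534}\right) = \frac{2573548}{19} \left(- \frac{1}{277534}\right) = - \frac{1286774}{2636573}$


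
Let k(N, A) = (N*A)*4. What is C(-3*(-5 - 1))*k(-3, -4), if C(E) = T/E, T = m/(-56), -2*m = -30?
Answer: -5/7 ≈ -0.71429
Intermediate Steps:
m = 15 (m = -½*(-30) = 15)
T = -15/56 (T = 15/(-56) = 15*(-1/56) = -15/56 ≈ -0.26786)
C(E) = -15/(56*E)
k(N, A) = 4*A*N (k(N, A) = (A*N)*4 = 4*A*N)
C(-3*(-5 - 1))*k(-3, -4) = (-15*(-1/(3*(-5 - 1)))/56)*(4*(-4)*(-3)) = -15/(56*((-3*(-6))))*48 = -15/56/18*48 = -15/56*1/18*48 = -5/336*48 = -5/7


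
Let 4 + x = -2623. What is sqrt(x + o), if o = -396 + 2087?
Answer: 6*I*sqrt(26) ≈ 30.594*I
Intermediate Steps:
x = -2627 (x = -4 - 2623 = -2627)
o = 1691
sqrt(x + o) = sqrt(-2627 + 1691) = sqrt(-936) = 6*I*sqrt(26)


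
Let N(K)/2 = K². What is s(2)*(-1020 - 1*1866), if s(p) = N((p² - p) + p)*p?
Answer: -184704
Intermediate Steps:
N(K) = 2*K²
s(p) = 2*p⁵ (s(p) = (2*((p² - p) + p)²)*p = (2*(p²)²)*p = (2*p⁴)*p = 2*p⁵)
s(2)*(-1020 - 1*1866) = (2*2⁵)*(-1020 - 1*1866) = (2*32)*(-1020 - 1866) = 64*(-2886) = -184704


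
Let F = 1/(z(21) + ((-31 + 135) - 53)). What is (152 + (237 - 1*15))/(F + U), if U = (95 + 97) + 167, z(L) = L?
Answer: 26928/25849 ≈ 1.0417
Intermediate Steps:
U = 359 (U = 192 + 167 = 359)
F = 1/72 (F = 1/(21 + ((-31 + 135) - 53)) = 1/(21 + (104 - 53)) = 1/(21 + 51) = 1/72 ≈ 0.013889)
(152 + (237 - 1*15))/(F + U) = (152 + (237 - 1*15))/(1/72 + 359) = (152 + (237 - 15))/(25849/72) = (152 + 222)*(72/25849) = 374*(72/25849) = 26928/25849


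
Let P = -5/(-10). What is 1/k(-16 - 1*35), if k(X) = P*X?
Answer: -2/51 ≈ -0.039216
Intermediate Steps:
P = 1/2 (P = -5*(-1/10) = 1/2 ≈ 0.50000)
k(X) = X/2
1/k(-16 - 1*35) = 1/((-16 - 1*35)/2) = 1/((-16 - 35)/2) = 1/((1/2)*(-51)) = 1/(-51/2) = -2/51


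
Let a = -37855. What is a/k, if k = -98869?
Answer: 37855/98869 ≈ 0.38288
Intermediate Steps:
a/k = -37855/(-98869) = -37855*(-1/98869) = 37855/98869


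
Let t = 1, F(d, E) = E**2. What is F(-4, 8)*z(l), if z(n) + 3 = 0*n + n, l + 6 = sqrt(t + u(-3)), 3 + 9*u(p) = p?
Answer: -576 + 64*sqrt(3)/3 ≈ -539.05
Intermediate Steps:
u(p) = -1/3 + p/9
l = -6 + sqrt(3)/3 (l = -6 + sqrt(1 + (-1/3 + (1/9)*(-3))) = -6 + sqrt(1 + (-1/3 - 1/3)) = -6 + sqrt(1 - 2/3) = -6 + sqrt(1/3) = -6 + sqrt(3)/3 ≈ -5.4227)
z(n) = -3 + n (z(n) = -3 + (0*n + n) = -3 + (0 + n) = -3 + n)
F(-4, 8)*z(l) = 8**2*(-3 + (-6 + sqrt(3)/3)) = 64*(-9 + sqrt(3)/3) = -576 + 64*sqrt(3)/3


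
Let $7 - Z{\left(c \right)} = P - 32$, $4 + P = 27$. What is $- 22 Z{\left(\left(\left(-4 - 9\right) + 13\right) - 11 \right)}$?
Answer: $-352$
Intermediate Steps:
$P = 23$ ($P = -4 + 27 = 23$)
$Z{\left(c \right)} = 16$ ($Z{\left(c \right)} = 7 - \left(23 - 32\right) = 7 - -9 = 7 + 9 = 16$)
$- 22 Z{\left(\left(\left(-4 - 9\right) + 13\right) - 11 \right)} = \left(-22\right) 16 = -352$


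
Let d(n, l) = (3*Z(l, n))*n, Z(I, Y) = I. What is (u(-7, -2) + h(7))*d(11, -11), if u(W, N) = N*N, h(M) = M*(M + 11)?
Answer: -47190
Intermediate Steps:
h(M) = M*(11 + M)
d(n, l) = 3*l*n (d(n, l) = (3*l)*n = 3*l*n)
u(W, N) = N**2
(u(-7, -2) + h(7))*d(11, -11) = ((-2)**2 + 7*(11 + 7))*(3*(-11)*11) = (4 + 7*18)*(-363) = (4 + 126)*(-363) = 130*(-363) = -47190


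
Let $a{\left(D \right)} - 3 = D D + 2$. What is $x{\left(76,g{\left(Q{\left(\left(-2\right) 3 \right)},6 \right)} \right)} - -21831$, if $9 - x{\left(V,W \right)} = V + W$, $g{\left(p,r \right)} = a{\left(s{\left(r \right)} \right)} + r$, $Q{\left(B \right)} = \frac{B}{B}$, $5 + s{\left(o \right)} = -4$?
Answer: $21672$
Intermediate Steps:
$s{\left(o \right)} = -9$ ($s{\left(o \right)} = -5 - 4 = -9$)
$Q{\left(B \right)} = 1$
$a{\left(D \right)} = 5 + D^{2}$ ($a{\left(D \right)} = 3 + \left(D D + 2\right) = 3 + \left(D^{2} + 2\right) = 3 + \left(2 + D^{2}\right) = 5 + D^{2}$)
$g{\left(p,r \right)} = 86 + r$ ($g{\left(p,r \right)} = \left(5 + \left(-9\right)^{2}\right) + r = \left(5 + 81\right) + r = 86 + r$)
$x{\left(V,W \right)} = 9 - V - W$ ($x{\left(V,W \right)} = 9 - \left(V + W\right) = 9 - V - W$)
$x{\left(76,g{\left(Q{\left(\left(-2\right) 3 \right)},6 \right)} \right)} - -21831 = \left(9 - 76 - \left(86 + 6\right)\right) - -21831 = \left(9 - 76 - 92\right) + 21831 = -159 + 21831 = 21672$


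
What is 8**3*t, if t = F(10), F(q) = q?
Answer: 5120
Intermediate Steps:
t = 10
8**3*t = 8**3*10 = 512*10 = 5120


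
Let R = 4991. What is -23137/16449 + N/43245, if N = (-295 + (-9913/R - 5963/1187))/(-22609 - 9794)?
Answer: -2783667124287952976/1979018349112076895 ≈ -1.4066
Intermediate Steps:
N = 77791373/8346332337 (N = (-295 + (-9913/4991 - 5963/1187))/(-22609 - 9794) = (-295 + (-9913*1/4991 - 5963*1/1187))/(-32403) = (-295 + (-431/217 - 5963/1187))*(-1/32403) = (-295 - 1805568/257579)*(-1/32403) = -77791373/257579*(-1/32403) = 77791373/8346332337 ≈ 0.0093204)
-23137/16449 + N/43245 = -23137/16449 + (77791373/8346332337)/43245 = -23137*1/16449 + (77791373/8346332337)*(1/43245) = -23137/16449 + 77791373/360937141913565 = -2783667124287952976/1979018349112076895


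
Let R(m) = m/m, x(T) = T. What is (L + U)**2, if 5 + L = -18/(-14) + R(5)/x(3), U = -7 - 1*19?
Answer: 380689/441 ≈ 863.24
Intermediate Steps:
U = -26 (U = -7 - 19 = -26)
R(m) = 1
L = -71/21 (L = -5 + (-18/(-14) + 1/3) = -5 + (-18*(-1/14) + 1*(1/3)) = -5 + (9/7 + 1/3) = -5 + 34/21 = -71/21 ≈ -3.3810)
(L + U)**2 = (-71/21 - 26)**2 = (-617/21)**2 = 380689/441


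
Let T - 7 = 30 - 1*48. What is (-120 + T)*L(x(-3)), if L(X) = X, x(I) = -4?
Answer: 524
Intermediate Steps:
T = -11 (T = 7 + (30 - 1*48) = 7 + (30 - 48) = 7 - 18 = -11)
(-120 + T)*L(x(-3)) = (-120 - 11)*(-4) = -131*(-4) = 524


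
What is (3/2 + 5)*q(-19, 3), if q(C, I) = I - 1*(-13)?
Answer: 104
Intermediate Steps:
q(C, I) = 13 + I (q(C, I) = I + 13 = 13 + I)
(3/2 + 5)*q(-19, 3) = (3/2 + 5)*(13 + 3) = (3*(½) + 5)*16 = (3/2 + 5)*16 = (13/2)*16 = 104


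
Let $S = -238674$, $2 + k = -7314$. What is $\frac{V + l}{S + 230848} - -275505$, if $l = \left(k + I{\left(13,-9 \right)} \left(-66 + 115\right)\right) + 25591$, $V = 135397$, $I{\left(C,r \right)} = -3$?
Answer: $\frac{2155948605}{7826} \approx 2.7549 \cdot 10^{5}$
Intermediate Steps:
$k = -7316$ ($k = -2 - 7314 = -7316$)
$l = 18128$ ($l = \left(-7316 - 3 \left(-66 + 115\right)\right) + 25591 = \left(-7316 - 147\right) + 25591 = -7463 + 25591 = 18128$)
$\frac{V + l}{S + 230848} - -275505 = \frac{135397 + 18128}{-238674 + 230848} - -275505 = \frac{153525}{-7826} + 275505 = 153525 \left(- \frac{1}{7826}\right) + 275505 = - \frac{153525}{7826} + 275505 = \frac{2155948605}{7826}$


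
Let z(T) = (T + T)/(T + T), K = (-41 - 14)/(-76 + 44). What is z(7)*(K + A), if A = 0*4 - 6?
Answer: -137/32 ≈ -4.2813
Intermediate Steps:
K = 55/32 (K = -55/(-32) = -55*(-1/32) = 55/32 ≈ 1.7188)
A = -6 (A = 0 - 6 = -6)
z(T) = 1 (z(T) = (2*T)/((2*T)) = (2*T)*(1/(2*T)) = 1)
z(7)*(K + A) = 1*(55/32 - 6) = 1*(-137/32) = -137/32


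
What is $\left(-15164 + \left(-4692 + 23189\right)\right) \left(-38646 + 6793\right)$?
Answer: $-106166049$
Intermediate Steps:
$\left(-15164 + \left(-4692 + 23189\right)\right) \left(-38646 + 6793\right) = \left(-15164 + 18497\right) \left(-31853\right) = 3333 \left(-31853\right) = -106166049$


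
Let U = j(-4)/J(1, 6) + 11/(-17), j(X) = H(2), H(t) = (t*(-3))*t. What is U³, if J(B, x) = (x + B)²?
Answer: -410172407/578009537 ≈ -0.70963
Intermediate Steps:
J(B, x) = (B + x)²
H(t) = -3*t² (H(t) = (-3*t)*t = -3*t²)
j(X) = -12 (j(X) = -3*2² = -3*4 = -12)
U = -743/833 (U = -12/(1 + 6)² + 11/(-17) = -12/(7²) + 11*(-1/17) = -12/49 - 11/17 = -743/833 ≈ -0.89196)
U³ = (-743/833)³ = -410172407/578009537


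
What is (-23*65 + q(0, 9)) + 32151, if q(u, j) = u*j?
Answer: 30656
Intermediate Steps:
q(u, j) = j*u
(-23*65 + q(0, 9)) + 32151 = (-23*65 + 9*0) + 32151 = (-1495 + 0) + 32151 = -1495 + 32151 = 30656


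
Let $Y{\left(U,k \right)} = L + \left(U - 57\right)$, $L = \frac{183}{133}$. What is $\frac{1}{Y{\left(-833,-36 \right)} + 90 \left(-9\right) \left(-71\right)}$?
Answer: $\frac{133}{7530643} \approx 1.7661 \cdot 10^{-5}$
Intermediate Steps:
$L = \frac{183}{133}$ ($L = 183 \cdot \frac{1}{133} = \frac{183}{133} \approx 1.3759$)
$Y{\left(U,k \right)} = - \frac{7398}{133} + U$ ($Y{\left(U,k \right)} = \frac{183}{133} + \left(U - 57\right) = \frac{183}{133} + \left(-57 + U\right) = - \frac{7398}{133} + U$)
$\frac{1}{Y{\left(-833,-36 \right)} + 90 \left(-9\right) \left(-71\right)} = \frac{1}{\left(- \frac{7398}{133} - 833\right) + 90 \left(-9\right) \left(-71\right)} = \frac{1}{- \frac{118187}{133} - -57510} = \frac{1}{- \frac{118187}{133} + 57510} = \frac{1}{\frac{7530643}{133}} = \frac{133}{7530643}$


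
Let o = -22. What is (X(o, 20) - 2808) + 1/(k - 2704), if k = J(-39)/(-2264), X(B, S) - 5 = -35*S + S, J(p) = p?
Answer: -21322290875/6121817 ≈ -3483.0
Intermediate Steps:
X(B, S) = 5 - 34*S (X(B, S) = 5 + (-35*S + S) = 5 - 34*S)
k = 39/2264 (k = -39/(-2264) = -39*(-1/2264) = 39/2264 ≈ 0.017226)
(X(o, 20) - 2808) + 1/(k - 2704) = ((5 - 34*20) - 2808) + 1/(39/2264 - 2704) = ((5 - 680) - 2808) + 1/(-6121817/2264) = (-675 - 2808) - 2264/6121817 = -3483 - 2264/6121817 = -21322290875/6121817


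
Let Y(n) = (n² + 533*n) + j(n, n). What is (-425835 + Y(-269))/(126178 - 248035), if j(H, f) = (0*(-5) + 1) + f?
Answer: 497119/121857 ≈ 4.0795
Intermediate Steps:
j(H, f) = 1 + f (j(H, f) = (0 + 1) + f = 1 + f)
Y(n) = 1 + n² + 534*n (Y(n) = (n² + 533*n) + (1 + n) = 1 + n² + 534*n)
(-425835 + Y(-269))/(126178 - 248035) = (-425835 + (1 + (-269)² + 534*(-269)))/(126178 - 248035) = (-425835 + (1 + 72361 - 143646))/(-121857) = (-425835 - 71284)*(-1/121857) = -497119*(-1/121857) = 497119/121857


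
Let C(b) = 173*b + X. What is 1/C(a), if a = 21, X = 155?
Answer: 1/3788 ≈ 0.00026399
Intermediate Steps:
C(b) = 155 + 173*b (C(b) = 173*b + 155 = 155 + 173*b)
1/C(a) = 1/(155 + 173*21) = 1/(155 + 3633) = 1/3788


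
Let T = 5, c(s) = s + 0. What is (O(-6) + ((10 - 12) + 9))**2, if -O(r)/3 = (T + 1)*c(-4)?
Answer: 6241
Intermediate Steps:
c(s) = s
O(r) = 72 (O(r) = -3*(5 + 1)*(-4) = -18*(-4) = -3*(-24) = 72)
(O(-6) + ((10 - 12) + 9))**2 = (72 + ((10 - 12) + 9))**2 = (72 + (-2 + 9))**2 = (72 + 7)**2 = 79**2 = 6241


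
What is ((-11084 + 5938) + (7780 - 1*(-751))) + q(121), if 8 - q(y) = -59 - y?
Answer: 3573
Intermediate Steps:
q(y) = 67 + y (q(y) = 8 - (-59 - y) = 8 + (59 + y) = 67 + y)
((-11084 + 5938) + (7780 - 1*(-751))) + q(121) = ((-11084 + 5938) + (7780 - 1*(-751))) + (67 + 121) = (-5146 + (7780 + 751)) + 188 = (-5146 + 8531) + 188 = 3385 + 188 = 3573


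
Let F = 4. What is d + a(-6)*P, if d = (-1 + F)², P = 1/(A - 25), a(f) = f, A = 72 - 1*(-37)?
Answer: 125/14 ≈ 8.9286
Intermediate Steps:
A = 109 (A = 72 + 37 = 109)
P = 1/84 (P = 1/(109 - 25) = 1/84 ≈ 0.011905)
d = 9 (d = (-1 + 4)² = 3² = 9)
d + a(-6)*P = 9 - 6*1/84 = 9 - 1/14 = 125/14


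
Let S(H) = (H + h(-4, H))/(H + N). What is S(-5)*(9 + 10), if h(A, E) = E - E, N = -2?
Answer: 95/7 ≈ 13.571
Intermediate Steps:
h(A, E) = 0
S(H) = H/(-2 + H) (S(H) = (H + 0)/(H - 2) = H/(-2 + H))
S(-5)*(9 + 10) = (-5/(-2 - 5))*(9 + 10) = -5/(-7)*19 = -5*(-⅐)*19 = (5/7)*19 = 95/7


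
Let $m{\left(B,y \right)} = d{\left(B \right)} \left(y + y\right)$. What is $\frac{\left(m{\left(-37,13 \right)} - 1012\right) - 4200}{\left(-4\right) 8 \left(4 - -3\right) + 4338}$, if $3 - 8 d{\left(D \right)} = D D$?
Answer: $- \frac{19303}{8228} \approx -2.346$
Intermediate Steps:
$d{\left(D \right)} = \frac{3}{8} - \frac{D^{2}}{8}$ ($d{\left(D \right)} = \frac{3}{8} - \frac{D D}{8} = \frac{3}{8} - \frac{D^{2}}{8}$)
$m{\left(B,y \right)} = 2 y \left(\frac{3}{8} - \frac{B^{2}}{8}\right)$ ($m{\left(B,y \right)} = \left(\frac{3}{8} - \frac{B^{2}}{8}\right) \left(y + y\right) = \left(\frac{3}{8} - \frac{B^{2}}{8}\right) 2 y = 2 y \left(\frac{3}{8} - \frac{B^{2}}{8}\right)$)
$\frac{\left(m{\left(-37,13 \right)} - 1012\right) - 4200}{\left(-4\right) 8 \left(4 - -3\right) + 4338} = \frac{\left(\frac{1}{4} \cdot 13 \left(3 - \left(-37\right)^{2}\right) - 1012\right) - 4200}{\left(-4\right) 8 \left(4 - -3\right) + 4338} = \frac{\left(\frac{1}{4} \cdot 13 \left(3 - 1369\right) - 1012\right) - 4200}{- 32 \left(4 + 3\right) + 4338} = \frac{\left(\frac{1}{4} \cdot 13 \left(3 - 1369\right) - 1012\right) - 4200}{\left(-32\right) 7 + 4338} = \frac{\left(\frac{1}{4} \cdot 13 \left(-1366\right) - 1012\right) - 4200}{-224 + 4338} = \frac{\left(- \frac{8879}{2} - 1012\right) - 4200}{4114} = \left(- \frac{10903}{2} - 4200\right) \frac{1}{4114} = \left(- \frac{19303}{2}\right) \frac{1}{4114} = - \frac{19303}{8228}$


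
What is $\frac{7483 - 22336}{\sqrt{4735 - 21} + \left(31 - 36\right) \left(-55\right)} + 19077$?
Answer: $\frac{449561524}{23637} + \frac{4951 \sqrt{4714}}{23637} \approx 19034.0$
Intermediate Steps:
$\frac{7483 - 22336}{\sqrt{4735 - 21} + \left(31 - 36\right) \left(-55\right)} + 19077 = - \frac{14853}{\sqrt{4714} - -275} + 19077 = - \frac{14853}{\sqrt{4714} + 275} + 19077 = - \frac{14853}{275 + \sqrt{4714}} + 19077 = 19077 - \frac{14853}{275 + \sqrt{4714}}$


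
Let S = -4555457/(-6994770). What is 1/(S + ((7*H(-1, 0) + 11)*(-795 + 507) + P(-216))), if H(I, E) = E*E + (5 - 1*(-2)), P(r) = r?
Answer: -6994770/122375940463 ≈ -5.7158e-5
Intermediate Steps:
H(I, E) = 7 + E² (H(I, E) = E² + (5 + 2) = E² + 7 = 7 + E²)
S = 4555457/6994770 (S = -4555457*(-1/6994770) = 4555457/6994770 ≈ 0.65127)
1/(S + ((7*H(-1, 0) + 11)*(-795 + 507) + P(-216))) = 1/(4555457/6994770 + ((7*(7 + 0²) + 11)*(-795 + 507) - 216)) = 1/(4555457/6994770 + ((7*(7 + 0) + 11)*(-288) - 216)) = 1/(4555457/6994770 + ((7*7 + 11)*(-288) - 216)) = 1/(4555457/6994770 + ((49 + 11)*(-288) - 216)) = 1/(4555457/6994770 + (60*(-288) - 216)) = 1/(4555457/6994770 + (-17280 - 216)) = 1/(4555457/6994770 - 17496) = 1/(-122375940463/6994770) = -6994770/122375940463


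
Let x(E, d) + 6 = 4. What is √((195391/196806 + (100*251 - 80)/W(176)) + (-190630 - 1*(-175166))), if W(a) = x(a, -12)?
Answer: I*√1083467344044318/196806 ≈ 167.25*I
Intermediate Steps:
x(E, d) = -2 (x(E, d) = -6 + 4 = -2)
W(a) = -2
√((195391/196806 + (100*251 - 80)/W(176)) + (-190630 - 1*(-175166))) = √((195391/196806 + (100*251 - 80)/(-2)) + (-190630 - 1*(-175166))) = √((195391*(1/196806) + (25100 - 80)*(-½)) + (-190630 + 175166)) = √((195391/196806 + 25020*(-½)) - 15464) = √((195391/196806 - 12510) - 15464) = √(-2461847669/196806 - 15464) = √(-5505255653/196806) = I*√1083467344044318/196806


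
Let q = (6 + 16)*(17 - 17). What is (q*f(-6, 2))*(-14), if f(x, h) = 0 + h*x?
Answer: 0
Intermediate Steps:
f(x, h) = h*x
q = 0 (q = 22*0 = 0)
(q*f(-6, 2))*(-14) = (0*(2*(-6)))*(-14) = (0*(-12))*(-14) = 0*(-14) = 0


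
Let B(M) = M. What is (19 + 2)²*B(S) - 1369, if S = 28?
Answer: 10979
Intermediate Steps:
(19 + 2)²*B(S) - 1369 = (19 + 2)²*28 - 1369 = 21²*28 - 1369 = 441*28 - 1369 = 12348 - 1369 = 10979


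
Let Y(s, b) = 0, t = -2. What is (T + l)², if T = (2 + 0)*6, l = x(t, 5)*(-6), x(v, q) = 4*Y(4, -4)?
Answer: 144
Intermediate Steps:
x(v, q) = 0 (x(v, q) = 4*0 = 0)
l = 0 (l = 0*(-6) = 0)
T = 12 (T = 2*6 = 12)
(T + l)² = (12 + 0)² = 12² = 144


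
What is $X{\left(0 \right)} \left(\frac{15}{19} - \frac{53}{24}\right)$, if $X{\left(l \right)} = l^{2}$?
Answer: $0$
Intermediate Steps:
$X{\left(0 \right)} \left(\frac{15}{19} - \frac{53}{24}\right) = 0^{2} \left(\frac{15}{19} - \frac{53}{24}\right) = 0 \left(15 \cdot \frac{1}{19} - \frac{53}{24}\right) = 0 \left(\frac{15}{19} - \frac{53}{24}\right) = 0 \left(- \frac{647}{456}\right) = 0$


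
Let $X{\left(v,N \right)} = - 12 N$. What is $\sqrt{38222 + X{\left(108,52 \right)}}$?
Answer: $\sqrt{37598} \approx 193.9$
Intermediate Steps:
$\sqrt{38222 + X{\left(108,52 \right)}} = \sqrt{38222 - 624} = \sqrt{37598}$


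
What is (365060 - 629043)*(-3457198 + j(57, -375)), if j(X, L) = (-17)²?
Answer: 912565208547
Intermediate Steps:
j(X, L) = 289
(365060 - 629043)*(-3457198 + j(57, -375)) = (365060 - 629043)*(-3457198 + 289) = -263983*(-3456909) = 912565208547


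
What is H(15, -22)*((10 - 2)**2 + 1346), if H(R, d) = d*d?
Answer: 682440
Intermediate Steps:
H(R, d) = d**2
H(15, -22)*((10 - 2)**2 + 1346) = (-22)**2*((10 - 2)**2 + 1346) = 484*(8**2 + 1346) = 484*(64 + 1346) = 484*1410 = 682440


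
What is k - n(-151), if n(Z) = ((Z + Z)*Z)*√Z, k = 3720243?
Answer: 3720243 - 45602*I*√151 ≈ 3.7202e+6 - 5.6037e+5*I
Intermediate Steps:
n(Z) = 2*Z^(5/2) (n(Z) = ((2*Z)*Z)*√Z = (2*Z²)*√Z = 2*Z^(5/2))
k - n(-151) = 3720243 - 2*(-151)^(5/2) = 3720243 - 2*22801*I*√151 = 3720243 - 45602*I*√151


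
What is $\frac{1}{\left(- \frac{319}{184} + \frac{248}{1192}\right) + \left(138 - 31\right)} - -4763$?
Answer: $\frac{13773123071}{2891685} \approx 4763.0$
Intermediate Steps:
$\frac{1}{\left(- \frac{319}{184} + \frac{248}{1192}\right) + \left(138 - 31\right)} - -4763 = \frac{1}{\left(\left(-319\right) \frac{1}{184} + 248 \cdot \frac{1}{1192}\right) + \left(138 - 31\right)} + 4763 = \frac{1}{\left(- \frac{319}{184} + \frac{31}{149}\right) + 107} + 4763 = \frac{1}{- \frac{41827}{27416} + 107} + 4763 = \frac{1}{\frac{2891685}{27416}} + 4763 = \frac{27416}{2891685} + 4763 = \frac{13773123071}{2891685}$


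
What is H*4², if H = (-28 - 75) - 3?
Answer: -1696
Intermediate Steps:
H = -106 (H = -103 - 3 = -106)
H*4² = -106*4² = -106*16 = -1696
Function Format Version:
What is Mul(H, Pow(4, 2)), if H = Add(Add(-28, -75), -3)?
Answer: -1696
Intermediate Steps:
H = -106 (H = Add(-103, -3) = -106)
Mul(H, Pow(4, 2)) = Mul(-106, Pow(4, 2)) = Mul(-106, 16) = -1696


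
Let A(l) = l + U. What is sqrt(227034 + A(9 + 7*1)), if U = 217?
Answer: sqrt(227267) ≈ 476.73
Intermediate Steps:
A(l) = 217 + l (A(l) = l + 217 = 217 + l)
sqrt(227034 + A(9 + 7*1)) = sqrt(227034 + (217 + (9 + 7*1))) = sqrt(227034 + (217 + (9 + 7))) = sqrt(227034 + (217 + 16)) = sqrt(227034 + 233) = sqrt(227267)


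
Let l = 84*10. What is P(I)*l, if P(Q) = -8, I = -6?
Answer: -6720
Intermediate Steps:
l = 840
P(I)*l = -8*840 = -6720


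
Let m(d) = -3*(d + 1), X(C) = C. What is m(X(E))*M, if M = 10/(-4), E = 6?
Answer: 105/2 ≈ 52.500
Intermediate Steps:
M = -5/2 (M = 10*(-¼) = -5/2 ≈ -2.5000)
m(d) = -3 - 3*d (m(d) = -3*(1 + d) = -3 - 3*d)
m(X(E))*M = (-3 - 3*6)*(-5/2) = (-3 - 18)*(-5/2) = -21*(-5/2) = 105/2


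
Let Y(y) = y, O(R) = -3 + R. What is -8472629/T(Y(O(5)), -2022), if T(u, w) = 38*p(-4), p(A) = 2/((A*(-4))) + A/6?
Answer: 101671548/247 ≈ 4.1163e+5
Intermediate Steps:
p(A) = -1/(2*A) + A/6 (p(A) = 2/((-4*A)) + A*(1/6) = 2*(-1/(4*A)) + A/6 = -1/(2*A) + A/6)
T(u, w) = -247/12 (T(u, w) = 38*((1/6)*(-3 + (-4)**2)/(-4)) = 38*((1/6)*(-1/4)*(-3 + 16)) = 38*((1/6)*(-1/4)*13) = 38*(-13/24) = -247/12)
-8472629/T(Y(O(5)), -2022) = -8472629/(-247/12) = -8472629*(-12/247) = 101671548/247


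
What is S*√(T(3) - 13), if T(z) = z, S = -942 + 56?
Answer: -886*I*√10 ≈ -2801.8*I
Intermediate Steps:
S = -886
S*√(T(3) - 13) = -886*√(3 - 13) = -886*I*√10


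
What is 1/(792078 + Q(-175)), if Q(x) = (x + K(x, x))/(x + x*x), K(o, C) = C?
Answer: 87/68910785 ≈ 1.2625e-6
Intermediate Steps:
Q(x) = 2*x/(x + x**2) (Q(x) = (x + x)/(x + x*x) = (2*x)/(x + x**2) = 2*x/(x + x**2))
1/(792078 + Q(-175)) = 1/(792078 + 2/(1 - 175)) = 1/(792078 + 2/(-174)) = 1/(792078 + 2*(-1/174)) = 1/(792078 - 1/87) = 1/(68910785/87) = 87/68910785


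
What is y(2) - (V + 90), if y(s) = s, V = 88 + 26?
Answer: -202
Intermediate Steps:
V = 114
y(2) - (V + 90) = 2 - (114 + 90) = 2 - 1*204 = 2 - 204 = -202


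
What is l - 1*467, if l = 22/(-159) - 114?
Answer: -92401/159 ≈ -581.14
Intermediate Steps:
l = -18148/159 (l = 22*(-1/159) - 114 = -22/159 - 114 = -18148/159 ≈ -114.14)
l - 1*467 = -18148/159 - 1*467 = -18148/159 - 467 = -92401/159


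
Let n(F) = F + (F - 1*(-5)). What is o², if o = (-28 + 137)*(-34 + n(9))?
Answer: 1437601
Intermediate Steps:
n(F) = 5 + 2*F (n(F) = F + (F + 5) = F + (5 + F) = 5 + 2*F)
o = -1199 (o = (-28 + 137)*(-34 + (5 + 2*9)) = 109*(-34 + (5 + 18)) = 109*(-34 + 23) = 109*(-11) = -1199)
o² = (-1199)² = 1437601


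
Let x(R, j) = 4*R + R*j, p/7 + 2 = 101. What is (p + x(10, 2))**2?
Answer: 567009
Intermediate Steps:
p = 693 (p = -14 + 7*101 = -14 + 707 = 693)
(p + x(10, 2))**2 = (693 + 10*(4 + 2))**2 = (693 + 10*6)**2 = (693 + 60)**2 = 753**2 = 567009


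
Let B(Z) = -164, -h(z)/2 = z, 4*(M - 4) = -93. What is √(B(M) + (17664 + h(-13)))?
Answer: √17526 ≈ 132.39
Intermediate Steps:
M = -77/4 (M = 4 + (¼)*(-93) = 4 - 93/4 = -77/4 ≈ -19.250)
h(z) = -2*z
√(B(M) + (17664 + h(-13))) = √(-164 + (17664 - 2*(-13))) = √(-164 + (17664 + 26)) = √(-164 + 17690) = √17526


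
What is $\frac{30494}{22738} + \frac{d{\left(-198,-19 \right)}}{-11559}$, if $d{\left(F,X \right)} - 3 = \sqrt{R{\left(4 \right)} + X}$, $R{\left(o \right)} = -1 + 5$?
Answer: $\frac{58735322}{43804757} - \frac{i \sqrt{15}}{11559} \approx 1.3408 - 0.00033506 i$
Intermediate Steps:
$R{\left(o \right)} = 4$
$d{\left(F,X \right)} = 3 + \sqrt{4 + X}$
$\frac{30494}{22738} + \frac{d{\left(-198,-19 \right)}}{-11559} = \frac{30494}{22738} + \frac{3 + \sqrt{4 - 19}}{-11559} = 30494 \cdot \frac{1}{22738} + \left(3 + \sqrt{-15}\right) \left(- \frac{1}{11559}\right) = \frac{15247}{11369} + \left(3 + i \sqrt{15}\right) \left(- \frac{1}{11559}\right) = \frac{15247}{11369} - \left(\frac{1}{3853} + \frac{i \sqrt{15}}{11559}\right) = \frac{58735322}{43804757} - \frac{i \sqrt{15}}{11559}$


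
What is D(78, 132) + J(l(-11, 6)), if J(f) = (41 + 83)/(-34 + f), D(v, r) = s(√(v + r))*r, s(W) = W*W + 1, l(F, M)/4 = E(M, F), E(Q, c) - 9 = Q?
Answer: 362138/13 ≈ 27857.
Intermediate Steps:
E(Q, c) = 9 + Q
l(F, M) = 36 + 4*M (l(F, M) = 4*(9 + M) = 36 + 4*M)
s(W) = 1 + W² (s(W) = W² + 1 = 1 + W²)
D(v, r) = r*(1 + r + v) (D(v, r) = (1 + (√(v + r))²)*r = (1 + (√(r + v))²)*r = (1 + (r + v))*r = (1 + r + v)*r = r*(1 + r + v))
J(f) = 124/(-34 + f)
D(78, 132) + J(l(-11, 6)) = 132*(1 + 132 + 78) + 124/(-34 + (36 + 4*6)) = 132*211 + 124/(-34 + (36 + 24)) = 27852 + 124/(-34 + 60) = 27852 + 124/26 = 27852 + 124*(1/26) = 27852 + 62/13 = 362138/13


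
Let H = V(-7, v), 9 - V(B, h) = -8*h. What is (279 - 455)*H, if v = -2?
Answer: 1232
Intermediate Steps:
V(B, h) = 9 + 8*h (V(B, h) = 9 - (-8)*h = 9 + 8*h)
H = -7 (H = 9 + 8*(-2) = 9 - 16 = -7)
(279 - 455)*H = (279 - 455)*(-7) = -176*(-7) = 1232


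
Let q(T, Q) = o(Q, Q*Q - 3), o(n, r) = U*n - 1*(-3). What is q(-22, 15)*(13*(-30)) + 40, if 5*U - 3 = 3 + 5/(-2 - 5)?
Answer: -51200/7 ≈ -7314.3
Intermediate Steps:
U = 37/35 (U = 3/5 + (3 + 5/(-2 - 5))/5 = 3/5 + (3 + 5/(-7))/5 = 3/5 + (3 - 1/7*5)/5 = 3/5 + (3 - 5/7)/5 = 3/5 + (1/5)*(16/7) = 3/5 + 16/35 = 37/35 ≈ 1.0571)
o(n, r) = 3 + 37*n/35 (o(n, r) = 37*n/35 - 1*(-3) = 37*n/35 + 3 = 3 + 37*n/35)
q(T, Q) = 3 + 37*Q/35
q(-22, 15)*(13*(-30)) + 40 = (3 + (37/35)*15)*(13*(-30)) + 40 = (3 + 111/7)*(-390) + 40 = (132/7)*(-390) + 40 = -51480/7 + 40 = -51200/7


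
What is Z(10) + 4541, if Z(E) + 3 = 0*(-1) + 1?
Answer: 4539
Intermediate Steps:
Z(E) = -2 (Z(E) = -3 + (0*(-1) + 1) = -3 + (0 + 1) = -3 + 1 = -2)
Z(10) + 4541 = -2 + 4541 = 4539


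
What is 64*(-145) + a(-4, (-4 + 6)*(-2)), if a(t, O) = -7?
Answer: -9287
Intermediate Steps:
64*(-145) + a(-4, (-4 + 6)*(-2)) = 64*(-145) - 7 = -9280 - 7 = -9287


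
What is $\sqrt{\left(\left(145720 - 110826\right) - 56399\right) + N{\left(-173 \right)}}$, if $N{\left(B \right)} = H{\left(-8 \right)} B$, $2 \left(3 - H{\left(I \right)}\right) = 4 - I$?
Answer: $i \sqrt{20986} \approx 144.87 i$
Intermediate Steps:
$H{\left(I \right)} = 1 + \frac{I}{2}$ ($H{\left(I \right)} = 3 - \frac{4 - I}{2} = 3 + \left(-2 + \frac{I}{2}\right) = 1 + \frac{I}{2}$)
$N{\left(B \right)} = - 3 B$ ($N{\left(B \right)} = \left(1 + \frac{1}{2} \left(-8\right)\right) B = \left(1 - 4\right) B = - 3 B$)
$\sqrt{\left(\left(145720 - 110826\right) - 56399\right) + N{\left(-173 \right)}} = \sqrt{\left(\left(145720 - 110826\right) - 56399\right) - -519} = \sqrt{\left(34894 - 56399\right) + 519} = \sqrt{-21505 + 519} = \sqrt{-20986} = i \sqrt{20986}$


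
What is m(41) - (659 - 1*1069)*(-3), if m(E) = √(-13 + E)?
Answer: -1230 + 2*√7 ≈ -1224.7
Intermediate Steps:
m(41) - (659 - 1*1069)*(-3) = √(-13 + 41) - (659 - 1*1069)*(-3) = √28 - (659 - 1069)*(-3) = 2*√7 - (-410)*(-3) = 2*√7 - 1*1230 = 2*√7 - 1230 = -1230 + 2*√7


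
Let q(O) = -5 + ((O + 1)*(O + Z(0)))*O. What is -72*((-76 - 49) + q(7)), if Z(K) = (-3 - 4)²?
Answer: -216432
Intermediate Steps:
Z(K) = 49 (Z(K) = (-7)² = 49)
q(O) = -5 + O*(1 + O)*(49 + O) (q(O) = -5 + ((O + 1)*(O + 49))*O = -5 + ((1 + O)*(49 + O))*O = -5 + O*(1 + O)*(49 + O))
-72*((-76 - 49) + q(7)) = -72*((-76 - 49) + (-5 + 7³ + 49*7 + 50*7²)) = -72*(-125 + (-5 + 343 + 343 + 50*49)) = -72*(-125 + (-5 + 343 + 343 + 2450)) = -72*(-125 + 3131) = -72*3006 = -216432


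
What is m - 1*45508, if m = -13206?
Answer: -58714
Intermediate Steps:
m - 1*45508 = -13206 - 1*45508 = -13206 - 45508 = -58714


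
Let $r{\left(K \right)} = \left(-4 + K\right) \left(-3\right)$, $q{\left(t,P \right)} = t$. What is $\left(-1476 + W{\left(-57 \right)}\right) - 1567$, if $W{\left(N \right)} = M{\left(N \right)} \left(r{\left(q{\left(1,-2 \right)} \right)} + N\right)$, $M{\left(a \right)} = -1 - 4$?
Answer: $-2803$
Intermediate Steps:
$M{\left(a \right)} = -5$
$r{\left(K \right)} = 12 - 3 K$
$W{\left(N \right)} = -45 - 5 N$ ($W{\left(N \right)} = - 5 \left(\left(12 - 3\right) + N\right) = - 5 \left(9 + N\right) = -45 - 5 N$)
$\left(-1476 + W{\left(-57 \right)}\right) - 1567 = \left(-1476 - -240\right) - 1567 = \left(-1476 + \left(-45 + 285\right)\right) - 1567 = \left(-1476 + 240\right) - 1567 = -1236 - 1567 = -2803$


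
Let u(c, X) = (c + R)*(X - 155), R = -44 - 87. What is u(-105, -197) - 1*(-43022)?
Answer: 126094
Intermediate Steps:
R = -131
u(c, X) = (-155 + X)*(-131 + c) (u(c, X) = (c - 131)*(X - 155) = (-131 + c)*(-155 + X) = (-155 + X)*(-131 + c))
u(-105, -197) - 1*(-43022) = (20305 - 155*(-105) - 131*(-197) - 197*(-105)) - 1*(-43022) = (20305 + 16275 + 25807 + 20685) + 43022 = 83072 + 43022 = 126094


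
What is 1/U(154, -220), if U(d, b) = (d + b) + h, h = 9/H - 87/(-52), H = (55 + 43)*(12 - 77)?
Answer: -12740/819543 ≈ -0.015545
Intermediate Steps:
H = -6370 (H = 98*(-65) = -6370)
h = 21297/12740 (h = 9/(-6370) - 87/(-52) = 9*(-1/6370) - 87*(-1/52) = -9/6370 + 87/52 = 21297/12740 ≈ 1.6717)
U(d, b) = 21297/12740 + b + d (U(d, b) = (d + b) + 21297/12740 = (b + d) + 21297/12740 = 21297/12740 + b + d)
1/U(154, -220) = 1/(21297/12740 - 220 + 154) = 1/(-819543/12740) = -12740/819543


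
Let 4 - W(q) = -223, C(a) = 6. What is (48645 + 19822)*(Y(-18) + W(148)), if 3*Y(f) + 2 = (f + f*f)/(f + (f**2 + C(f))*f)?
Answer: 15386725844/993 ≈ 1.5495e+7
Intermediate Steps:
W(q) = 227 (W(q) = 4 - 1*(-223) = 4 + 223 = 227)
Y(f) = -2/3 + (f + f**2)/(3*(f + f*(6 + f**2))) (Y(f) = -2/3 + ((f + f*f)/(f + (f**2 + 6)*f))/3 = -2/3 + ((f + f**2)/(f + (6 + f**2)*f))/3 = -2/3 + ((f + f**2)/(f + f*(6 + f**2)))/3 = -2/3 + (f + f**2)/(3*(f + f*(6 + f**2))))
(48645 + 19822)*(Y(-18) + W(148)) = (48645 + 19822)*((-13 - 18 - 2*(-18)**2)/(3*(7 + (-18)**2)) + 227) = 68467*((-13 - 18 - 2*324)/(3*(7 + 324)) + 227) = 68467*((1/3)*(-13 - 18 - 648)/331 + 227) = 68467*((1/3)*(1/331)*(-679) + 227) = 68467*(-679/993 + 227) = 68467*(224732/993) = 15386725844/993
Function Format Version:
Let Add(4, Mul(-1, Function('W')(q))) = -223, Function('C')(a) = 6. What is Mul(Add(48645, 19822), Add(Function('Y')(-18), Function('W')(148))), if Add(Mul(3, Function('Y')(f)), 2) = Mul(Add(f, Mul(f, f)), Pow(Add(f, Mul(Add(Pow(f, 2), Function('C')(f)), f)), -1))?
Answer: Rational(15386725844, 993) ≈ 1.5495e+7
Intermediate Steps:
Function('W')(q) = 227 (Function('W')(q) = Add(4, Mul(-1, -223)) = Add(4, 223) = 227)
Function('Y')(f) = Add(Rational(-2, 3), Mul(Rational(1, 3), Pow(Add(f, Mul(f, Add(6, Pow(f, 2)))), -1), Add(f, Pow(f, 2)))) (Function('Y')(f) = Add(Rational(-2, 3), Mul(Rational(1, 3), Mul(Add(f, Mul(f, f)), Pow(Add(f, Mul(Add(Pow(f, 2), 6), f)), -1)))) = Add(Rational(-2, 3), Mul(Rational(1, 3), Mul(Add(f, Pow(f, 2)), Pow(Add(f, Mul(Add(6, Pow(f, 2)), f)), -1)))) = Add(Rational(-2, 3), Mul(Rational(1, 3), Mul(Add(f, Pow(f, 2)), Pow(Add(f, Mul(f, Add(6, Pow(f, 2)))), -1)))) = Add(Rational(-2, 3), Mul(Rational(1, 3), Mul(Pow(Add(f, Mul(f, Add(6, Pow(f, 2)))), -1), Add(f, Pow(f, 2))))) = Add(Rational(-2, 3), Mul(Rational(1, 3), Pow(Add(f, Mul(f, Add(6, Pow(f, 2)))), -1), Add(f, Pow(f, 2)))))
Mul(Add(48645, 19822), Add(Function('Y')(-18), Function('W')(148))) = Mul(Add(48645, 19822), Add(Mul(Rational(1, 3), Pow(Add(7, Pow(-18, 2)), -1), Add(-13, -18, Mul(-2, Pow(-18, 2)))), 227)) = Mul(68467, Add(Mul(Rational(1, 3), Pow(Add(7, 324), -1), Add(-13, -18, Mul(-2, 324))), 227)) = Mul(68467, Add(Mul(Rational(1, 3), Pow(331, -1), Add(-13, -18, -648)), 227)) = Mul(68467, Add(Mul(Rational(1, 3), Rational(1, 331), -679), 227)) = Mul(68467, Add(Rational(-679, 993), 227)) = Mul(68467, Rational(224732, 993)) = Rational(15386725844, 993)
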